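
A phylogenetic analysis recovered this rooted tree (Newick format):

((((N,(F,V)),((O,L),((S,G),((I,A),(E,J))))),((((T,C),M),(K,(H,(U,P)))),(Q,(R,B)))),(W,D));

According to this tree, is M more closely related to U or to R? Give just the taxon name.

U

The MRCA of M and U subtends (((T,C),M),(K,(H,(U,P)))) (7 taxa).
The MRCA of M and R subtends ((((T,C),M),(K,(H,(U,P)))),(Q,(R,B))) (10 taxa).
The first is nested inside the second, so M shares a more recent common ancestor with U.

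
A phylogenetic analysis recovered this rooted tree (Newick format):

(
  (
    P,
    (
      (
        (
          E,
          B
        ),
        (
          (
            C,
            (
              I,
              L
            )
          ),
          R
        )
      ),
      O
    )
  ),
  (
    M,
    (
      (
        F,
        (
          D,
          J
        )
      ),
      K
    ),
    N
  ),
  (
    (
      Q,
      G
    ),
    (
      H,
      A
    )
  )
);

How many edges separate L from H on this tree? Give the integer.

The MRCA of L and H is the root of the tree.
From L up to that node: 7 branches. From H up to the same node: 3 branches. Total: 7 + 3 = 10.

10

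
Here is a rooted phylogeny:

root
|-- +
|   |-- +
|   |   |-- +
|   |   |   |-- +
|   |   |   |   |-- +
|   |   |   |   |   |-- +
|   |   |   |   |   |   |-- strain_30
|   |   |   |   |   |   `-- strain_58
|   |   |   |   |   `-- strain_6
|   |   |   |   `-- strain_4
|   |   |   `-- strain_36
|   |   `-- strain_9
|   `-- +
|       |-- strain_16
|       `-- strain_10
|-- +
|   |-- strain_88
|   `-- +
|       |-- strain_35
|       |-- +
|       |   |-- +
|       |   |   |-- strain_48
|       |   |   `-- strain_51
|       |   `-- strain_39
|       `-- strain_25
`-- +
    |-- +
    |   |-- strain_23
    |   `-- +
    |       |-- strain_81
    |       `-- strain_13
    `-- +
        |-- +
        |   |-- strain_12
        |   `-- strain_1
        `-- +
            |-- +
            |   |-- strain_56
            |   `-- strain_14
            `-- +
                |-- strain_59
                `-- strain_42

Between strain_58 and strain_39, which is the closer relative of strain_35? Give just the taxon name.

strain_39

The MRCA of strain_35 and strain_39 subtends (strain_35,((strain_48,strain_51),strain_39),strain_25) (5 taxa).
The MRCA of strain_35 and strain_58 is the root, subtending the entire tree (23 taxa).
The first is nested inside the second, so strain_35 shares a more recent common ancestor with strain_39.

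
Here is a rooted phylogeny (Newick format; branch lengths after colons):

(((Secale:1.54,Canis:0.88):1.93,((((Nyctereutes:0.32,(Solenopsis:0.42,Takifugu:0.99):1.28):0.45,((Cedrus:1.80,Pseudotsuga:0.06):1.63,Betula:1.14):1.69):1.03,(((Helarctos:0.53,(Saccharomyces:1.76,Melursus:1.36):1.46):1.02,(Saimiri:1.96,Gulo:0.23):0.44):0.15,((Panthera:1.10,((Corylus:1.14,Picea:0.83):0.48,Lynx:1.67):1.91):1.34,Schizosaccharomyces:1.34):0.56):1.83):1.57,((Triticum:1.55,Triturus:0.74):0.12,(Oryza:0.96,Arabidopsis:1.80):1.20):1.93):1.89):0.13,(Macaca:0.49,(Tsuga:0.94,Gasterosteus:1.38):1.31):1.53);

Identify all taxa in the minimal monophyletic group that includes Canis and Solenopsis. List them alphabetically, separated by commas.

Tracing Canis: it sits inside (Secale,Canis).
Tracing Solenopsis: it sits inside (Solenopsis,Takifugu).
The smallest clade enclosing both is ((Secale,Canis),((((Nyctereutes,(Solenopsis,Takifugu)),((Cedrus,Pseudotsuga),Betula)),(((Helarctos,(Saccharomyces,Melursus)),(Saimiri,Gulo)),((Panthera,((Corylus,Picea),Lynx)),Schizosaccharomyces))),((Triticum,Triturus),(Oryza,Arabidopsis)))); the answer is its 22 terminal taxa in alphabetical order.

Arabidopsis, Betula, Canis, Cedrus, Corylus, Gulo, Helarctos, Lynx, Melursus, Nyctereutes, Oryza, Panthera, Picea, Pseudotsuga, Saccharomyces, Saimiri, Schizosaccharomyces, Secale, Solenopsis, Takifugu, Triticum, Triturus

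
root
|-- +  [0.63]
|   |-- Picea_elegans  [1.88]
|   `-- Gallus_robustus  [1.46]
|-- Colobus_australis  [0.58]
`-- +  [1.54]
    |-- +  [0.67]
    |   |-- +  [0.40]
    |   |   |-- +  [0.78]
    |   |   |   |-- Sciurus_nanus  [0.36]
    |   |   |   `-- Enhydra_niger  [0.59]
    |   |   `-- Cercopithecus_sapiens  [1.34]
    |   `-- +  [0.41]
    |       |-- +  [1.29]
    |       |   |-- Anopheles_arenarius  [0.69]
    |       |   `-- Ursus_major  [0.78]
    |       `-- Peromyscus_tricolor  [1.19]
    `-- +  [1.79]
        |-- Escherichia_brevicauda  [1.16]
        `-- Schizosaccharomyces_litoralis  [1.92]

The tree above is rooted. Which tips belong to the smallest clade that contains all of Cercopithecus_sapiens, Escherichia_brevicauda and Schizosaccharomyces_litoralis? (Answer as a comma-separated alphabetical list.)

Anopheles_arenarius, Cercopithecus_sapiens, Enhydra_niger, Escherichia_brevicauda, Peromyscus_tricolor, Schizosaccharomyces_litoralis, Sciurus_nanus, Ursus_major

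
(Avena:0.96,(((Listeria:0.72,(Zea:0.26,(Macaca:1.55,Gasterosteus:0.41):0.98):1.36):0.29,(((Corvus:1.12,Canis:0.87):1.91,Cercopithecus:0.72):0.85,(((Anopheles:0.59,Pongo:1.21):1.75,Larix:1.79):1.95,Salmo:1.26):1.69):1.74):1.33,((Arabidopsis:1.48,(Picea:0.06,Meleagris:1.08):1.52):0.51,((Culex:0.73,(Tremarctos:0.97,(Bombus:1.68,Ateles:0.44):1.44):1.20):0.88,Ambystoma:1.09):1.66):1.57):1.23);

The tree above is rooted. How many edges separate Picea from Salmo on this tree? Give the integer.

The MRCA of Picea and Salmo is the node subtending (((Listeria,(Zea,(Macaca,Gasterosteus))),(((Corvus,Canis),Cercopithecus),(((Anopheles,Pongo),Larix),Salmo))),((Arabidopsis,(Picea,Meleagris)),((Culex,(Tremarctos,(Bombus,Ateles))),Ambystoma))).
From Picea up to that node: 4 branches. From Salmo up to the same node: 4 branches. Total: 4 + 4 = 8.

8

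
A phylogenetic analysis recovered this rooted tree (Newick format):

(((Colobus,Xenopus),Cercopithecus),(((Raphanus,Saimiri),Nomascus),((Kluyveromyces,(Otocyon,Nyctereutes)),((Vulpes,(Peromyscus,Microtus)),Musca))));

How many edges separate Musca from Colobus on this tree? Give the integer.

The MRCA of Musca and Colobus is the root of the tree.
From Musca up to that node: 4 branches. From Colobus up to the same node: 3 branches. Total: 4 + 3 = 7.

7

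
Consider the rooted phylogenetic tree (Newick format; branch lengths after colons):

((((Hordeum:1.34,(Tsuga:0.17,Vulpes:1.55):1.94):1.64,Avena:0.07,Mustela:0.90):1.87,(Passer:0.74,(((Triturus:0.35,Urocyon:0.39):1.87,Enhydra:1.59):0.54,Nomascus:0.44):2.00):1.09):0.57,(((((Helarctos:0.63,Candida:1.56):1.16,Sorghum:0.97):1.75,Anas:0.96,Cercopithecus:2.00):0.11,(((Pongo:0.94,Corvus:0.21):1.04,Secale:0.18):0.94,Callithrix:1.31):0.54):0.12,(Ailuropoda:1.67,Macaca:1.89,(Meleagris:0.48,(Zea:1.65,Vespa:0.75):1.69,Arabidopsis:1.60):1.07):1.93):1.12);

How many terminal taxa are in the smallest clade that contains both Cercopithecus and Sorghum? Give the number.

5

The MRCA of Cercopithecus and Sorghum is the node subtending (((Helarctos,Candida),Sorghum),Anas,Cercopithecus).
That clade contains 5 terminal taxa: Anas, Candida, Cercopithecus, Helarctos, Sorghum.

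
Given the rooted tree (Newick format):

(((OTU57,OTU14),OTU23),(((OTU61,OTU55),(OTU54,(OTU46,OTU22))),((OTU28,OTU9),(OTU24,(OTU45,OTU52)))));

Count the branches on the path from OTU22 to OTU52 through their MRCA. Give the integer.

The MRCA of OTU22 and OTU52 is the node subtending (((OTU61,OTU55),(OTU54,(OTU46,OTU22))),((OTU28,OTU9),(OTU24,(OTU45,OTU52)))).
From OTU22 up to that node: 4 branches. From OTU52 up to the same node: 4 branches. Total: 4 + 4 = 8.

8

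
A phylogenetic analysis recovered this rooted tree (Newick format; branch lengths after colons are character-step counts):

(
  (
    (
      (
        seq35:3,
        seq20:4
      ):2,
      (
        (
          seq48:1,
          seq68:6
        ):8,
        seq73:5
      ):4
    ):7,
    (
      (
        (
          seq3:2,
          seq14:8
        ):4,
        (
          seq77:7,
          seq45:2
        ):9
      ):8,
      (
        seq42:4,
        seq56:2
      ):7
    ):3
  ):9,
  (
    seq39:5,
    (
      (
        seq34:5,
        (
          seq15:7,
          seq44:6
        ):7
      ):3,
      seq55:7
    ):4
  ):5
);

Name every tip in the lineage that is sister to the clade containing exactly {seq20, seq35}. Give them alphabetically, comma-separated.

seq48, seq68, seq73

The clade containing exactly {seq20, seq35} attaches to the tree at the node subtending ((seq35,seq20),((seq48,seq68),seq73)).
The other lineage descending from that same node — the sister group — is ((seq48,seq68),seq73); its 3 tips in alphabetical order are the answer.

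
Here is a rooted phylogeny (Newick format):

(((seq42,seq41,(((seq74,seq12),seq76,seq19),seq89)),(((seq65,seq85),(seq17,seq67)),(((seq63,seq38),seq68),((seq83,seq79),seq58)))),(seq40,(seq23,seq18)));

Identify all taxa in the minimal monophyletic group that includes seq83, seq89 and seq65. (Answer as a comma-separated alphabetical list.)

Tracing seq83: it sits inside (seq83,seq79).
Tracing seq89: it sits inside (((seq74,seq12),seq76,seq19),seq89).
Tracing seq65: it sits inside (seq65,seq85).
The smallest clade enclosing all 3 is ((seq42,seq41,(((seq74,seq12),seq76,seq19),seq89)),(((seq65,seq85),(seq17,seq67)),(((seq63,seq38),seq68),((seq83,seq79),seq58)))); the answer is its 17 terminal taxa in alphabetical order.

seq12, seq17, seq19, seq38, seq41, seq42, seq58, seq63, seq65, seq67, seq68, seq74, seq76, seq79, seq83, seq85, seq89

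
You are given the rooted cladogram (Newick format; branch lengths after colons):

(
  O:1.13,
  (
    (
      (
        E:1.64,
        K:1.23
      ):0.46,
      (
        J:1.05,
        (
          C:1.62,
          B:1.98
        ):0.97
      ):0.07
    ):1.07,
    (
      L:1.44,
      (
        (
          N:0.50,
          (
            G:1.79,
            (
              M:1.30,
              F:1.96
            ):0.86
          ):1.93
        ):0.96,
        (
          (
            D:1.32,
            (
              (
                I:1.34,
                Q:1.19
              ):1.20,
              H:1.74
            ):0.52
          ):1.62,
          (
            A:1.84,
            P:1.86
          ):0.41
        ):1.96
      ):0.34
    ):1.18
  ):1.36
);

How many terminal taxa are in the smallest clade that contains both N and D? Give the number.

10

The MRCA of N and D is the node subtending ((N,(G,(M,F))),((D,((I,Q),H)),(A,P))).
That clade contains 10 terminal taxa: A, D, F, G, H, I, M, N, P, Q.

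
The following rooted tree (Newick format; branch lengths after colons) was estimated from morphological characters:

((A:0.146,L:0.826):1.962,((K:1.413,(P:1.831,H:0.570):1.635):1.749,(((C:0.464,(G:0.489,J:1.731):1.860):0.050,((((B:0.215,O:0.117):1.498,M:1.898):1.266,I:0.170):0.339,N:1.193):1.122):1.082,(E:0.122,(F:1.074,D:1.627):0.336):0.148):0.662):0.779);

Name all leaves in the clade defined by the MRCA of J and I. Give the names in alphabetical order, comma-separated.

Tracing J: it sits inside (G,J).
Tracing I: it sits inside (((B,O),M),I).
The smallest clade enclosing both is ((C,(G,J)),((((B,O),M),I),N)); the answer is its 8 terminal taxa in alphabetical order.

B, C, G, I, J, M, N, O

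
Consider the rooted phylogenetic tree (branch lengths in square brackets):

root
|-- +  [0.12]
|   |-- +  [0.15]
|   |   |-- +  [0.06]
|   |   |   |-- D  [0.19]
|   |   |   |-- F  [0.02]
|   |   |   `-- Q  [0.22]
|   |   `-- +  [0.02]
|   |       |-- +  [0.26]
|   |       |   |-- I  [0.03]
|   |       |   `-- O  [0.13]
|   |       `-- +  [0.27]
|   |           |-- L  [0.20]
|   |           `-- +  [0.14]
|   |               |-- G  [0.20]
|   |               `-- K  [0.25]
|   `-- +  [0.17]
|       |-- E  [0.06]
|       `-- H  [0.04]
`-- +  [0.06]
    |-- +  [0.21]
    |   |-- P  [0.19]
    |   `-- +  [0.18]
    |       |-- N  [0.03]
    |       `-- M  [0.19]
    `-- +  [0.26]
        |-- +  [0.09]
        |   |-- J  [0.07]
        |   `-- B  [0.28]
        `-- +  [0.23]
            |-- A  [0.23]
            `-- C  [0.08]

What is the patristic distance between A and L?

The path runs A → … → MRCA → … → L; the MRCA is the root of the tree.
Branch lengths along that path: 0.23 + 0.23 + 0.26 + 0.06 + 0.12 + 0.15 + 0.02 + 0.27 + 0.20 = 1.54.

1.54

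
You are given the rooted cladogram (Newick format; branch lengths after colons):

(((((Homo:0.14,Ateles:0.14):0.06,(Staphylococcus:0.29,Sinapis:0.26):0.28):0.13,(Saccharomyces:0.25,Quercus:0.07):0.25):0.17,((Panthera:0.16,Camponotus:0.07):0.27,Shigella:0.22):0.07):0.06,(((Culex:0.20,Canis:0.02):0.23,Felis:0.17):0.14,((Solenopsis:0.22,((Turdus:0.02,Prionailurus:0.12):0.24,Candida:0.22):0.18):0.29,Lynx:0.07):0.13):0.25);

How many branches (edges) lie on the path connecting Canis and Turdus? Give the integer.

8

The MRCA of Canis and Turdus is the node subtending (((Culex,Canis),Felis),((Solenopsis,((Turdus,Prionailurus),Candida)),Lynx)).
From Canis up to that node: 3 branches. From Turdus up to the same node: 5 branches. Total: 3 + 5 = 8.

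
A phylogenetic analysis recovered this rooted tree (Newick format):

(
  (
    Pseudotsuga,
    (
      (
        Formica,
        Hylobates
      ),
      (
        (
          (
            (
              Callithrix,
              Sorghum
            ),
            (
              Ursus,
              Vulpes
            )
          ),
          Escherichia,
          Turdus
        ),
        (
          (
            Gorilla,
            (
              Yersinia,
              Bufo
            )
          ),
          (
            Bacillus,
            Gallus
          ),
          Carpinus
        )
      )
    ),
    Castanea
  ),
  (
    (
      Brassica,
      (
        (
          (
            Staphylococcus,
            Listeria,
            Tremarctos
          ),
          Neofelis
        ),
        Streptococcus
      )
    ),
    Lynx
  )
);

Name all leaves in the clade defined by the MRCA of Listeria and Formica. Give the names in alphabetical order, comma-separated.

Bacillus, Brassica, Bufo, Callithrix, Carpinus, Castanea, Escherichia, Formica, Gallus, Gorilla, Hylobates, Listeria, Lynx, Neofelis, Pseudotsuga, Sorghum, Staphylococcus, Streptococcus, Tremarctos, Turdus, Ursus, Vulpes, Yersinia

Tracing Listeria: it sits inside (Staphylococcus,Listeria,Tremarctos).
Tracing Formica: it sits inside (Formica,Hylobates).
The smallest clade enclosing both is the whole tree (their MRCA is the root), so the answer is all 23 tips in alphabetical order.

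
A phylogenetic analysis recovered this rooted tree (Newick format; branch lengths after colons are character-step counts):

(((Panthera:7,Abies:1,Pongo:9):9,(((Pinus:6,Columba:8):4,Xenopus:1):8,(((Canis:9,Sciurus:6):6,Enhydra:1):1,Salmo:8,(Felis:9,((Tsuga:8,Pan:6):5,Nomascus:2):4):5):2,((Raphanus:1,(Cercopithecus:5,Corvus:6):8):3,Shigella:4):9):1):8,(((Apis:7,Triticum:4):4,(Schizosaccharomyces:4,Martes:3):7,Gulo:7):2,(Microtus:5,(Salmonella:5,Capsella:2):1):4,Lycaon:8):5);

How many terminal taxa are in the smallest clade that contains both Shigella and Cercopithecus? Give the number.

4

The MRCA of Shigella and Cercopithecus is the node subtending ((Raphanus,(Cercopithecus,Corvus)),Shigella).
That clade contains 4 terminal taxa: Cercopithecus, Corvus, Raphanus, Shigella.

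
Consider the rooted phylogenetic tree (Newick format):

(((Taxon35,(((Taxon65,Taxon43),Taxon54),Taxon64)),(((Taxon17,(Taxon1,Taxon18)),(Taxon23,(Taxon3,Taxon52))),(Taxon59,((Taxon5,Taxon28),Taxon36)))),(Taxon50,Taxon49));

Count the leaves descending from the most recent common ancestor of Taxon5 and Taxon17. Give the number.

10

The MRCA of Taxon5 and Taxon17 is the node subtending (((Taxon17,(Taxon1,Taxon18)),(Taxon23,(Taxon3,Taxon52))),(Taxon59,((Taxon5,Taxon28),Taxon36))).
That clade contains 10 terminal taxa: Taxon1, Taxon17, Taxon18, Taxon23, Taxon28, Taxon3, Taxon36, Taxon5, Taxon52, Taxon59.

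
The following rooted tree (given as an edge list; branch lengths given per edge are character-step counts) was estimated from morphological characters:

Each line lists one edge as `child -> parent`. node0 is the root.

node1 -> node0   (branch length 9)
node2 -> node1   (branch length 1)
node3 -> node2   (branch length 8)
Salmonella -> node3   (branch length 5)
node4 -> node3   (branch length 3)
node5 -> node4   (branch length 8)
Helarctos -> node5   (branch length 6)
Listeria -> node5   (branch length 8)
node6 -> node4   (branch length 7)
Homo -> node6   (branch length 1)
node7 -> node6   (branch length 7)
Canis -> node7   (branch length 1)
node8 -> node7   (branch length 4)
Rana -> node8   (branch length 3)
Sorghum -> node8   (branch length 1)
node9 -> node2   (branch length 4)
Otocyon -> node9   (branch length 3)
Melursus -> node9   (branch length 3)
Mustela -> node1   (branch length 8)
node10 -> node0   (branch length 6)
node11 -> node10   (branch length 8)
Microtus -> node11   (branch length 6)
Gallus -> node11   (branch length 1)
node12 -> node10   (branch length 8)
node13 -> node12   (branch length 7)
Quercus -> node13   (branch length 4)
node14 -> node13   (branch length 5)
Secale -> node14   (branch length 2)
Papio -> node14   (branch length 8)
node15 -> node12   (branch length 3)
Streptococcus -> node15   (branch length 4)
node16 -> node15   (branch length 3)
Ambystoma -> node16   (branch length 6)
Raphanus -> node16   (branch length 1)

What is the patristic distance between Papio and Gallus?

37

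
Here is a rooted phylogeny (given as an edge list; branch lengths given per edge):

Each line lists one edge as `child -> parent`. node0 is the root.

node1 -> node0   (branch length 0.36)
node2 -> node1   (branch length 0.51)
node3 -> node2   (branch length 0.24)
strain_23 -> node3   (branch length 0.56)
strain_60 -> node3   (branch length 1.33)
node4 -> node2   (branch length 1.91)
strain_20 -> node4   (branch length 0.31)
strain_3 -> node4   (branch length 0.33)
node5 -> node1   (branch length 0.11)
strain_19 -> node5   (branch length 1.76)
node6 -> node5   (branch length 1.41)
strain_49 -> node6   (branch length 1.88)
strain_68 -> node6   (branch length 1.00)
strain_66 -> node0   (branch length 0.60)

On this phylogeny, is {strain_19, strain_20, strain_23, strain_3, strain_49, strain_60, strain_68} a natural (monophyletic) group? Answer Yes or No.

The most recent common ancestor of these taxa subtends (((strain_23,strain_60),(strain_20,strain_3)),(strain_19,(strain_49,strain_68))).
That clade has exactly 7 tips — every listed taxon and nothing else — so the group is monophyletic.

Yes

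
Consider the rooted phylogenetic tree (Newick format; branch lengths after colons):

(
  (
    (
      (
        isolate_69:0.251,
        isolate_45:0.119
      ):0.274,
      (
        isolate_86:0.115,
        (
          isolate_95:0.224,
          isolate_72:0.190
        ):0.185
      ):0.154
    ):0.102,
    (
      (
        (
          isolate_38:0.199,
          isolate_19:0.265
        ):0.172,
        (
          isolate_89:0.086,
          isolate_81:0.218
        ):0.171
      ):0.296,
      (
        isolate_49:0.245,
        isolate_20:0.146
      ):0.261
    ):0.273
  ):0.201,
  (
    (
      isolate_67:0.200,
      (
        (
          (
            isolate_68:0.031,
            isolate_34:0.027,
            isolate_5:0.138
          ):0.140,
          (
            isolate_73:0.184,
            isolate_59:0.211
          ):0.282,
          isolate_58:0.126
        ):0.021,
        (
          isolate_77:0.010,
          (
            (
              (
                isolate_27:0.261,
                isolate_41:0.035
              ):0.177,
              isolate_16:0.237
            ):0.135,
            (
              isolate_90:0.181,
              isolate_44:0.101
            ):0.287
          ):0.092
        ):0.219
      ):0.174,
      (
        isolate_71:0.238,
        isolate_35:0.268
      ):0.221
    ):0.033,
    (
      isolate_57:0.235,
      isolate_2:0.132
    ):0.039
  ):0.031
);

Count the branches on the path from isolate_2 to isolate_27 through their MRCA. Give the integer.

9

The MRCA of isolate_2 and isolate_27 is the node subtending ((isolate_67,(((isolate_68,isolate_34,isolate_5),(isolate_73,isolate_59),isolate_58),(isolate_77,(((isolate_27,isolate_41),isolate_16),(isolate_90,isolate_44)))),(isolate_71,isolate_35)),(isolate_57,isolate_2)).
From isolate_2 up to that node: 2 branches. From isolate_27 up to the same node: 7 branches. Total: 2 + 7 = 9.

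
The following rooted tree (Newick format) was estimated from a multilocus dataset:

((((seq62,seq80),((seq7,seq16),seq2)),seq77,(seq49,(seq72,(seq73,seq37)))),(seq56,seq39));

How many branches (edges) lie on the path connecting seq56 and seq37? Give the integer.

The MRCA of seq56 and seq37 is the root of the tree.
From seq56 up to that node: 2 branches. From seq37 up to the same node: 5 branches. Total: 2 + 5 = 7.

7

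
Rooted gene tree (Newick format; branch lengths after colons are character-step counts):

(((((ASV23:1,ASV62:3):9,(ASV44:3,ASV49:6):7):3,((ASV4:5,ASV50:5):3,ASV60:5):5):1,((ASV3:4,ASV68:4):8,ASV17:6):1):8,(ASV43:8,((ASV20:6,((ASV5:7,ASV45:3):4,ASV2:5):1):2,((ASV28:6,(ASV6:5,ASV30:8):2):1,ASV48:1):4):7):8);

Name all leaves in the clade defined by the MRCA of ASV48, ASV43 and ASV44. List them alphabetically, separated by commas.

ASV17, ASV2, ASV20, ASV23, ASV28, ASV3, ASV30, ASV4, ASV43, ASV44, ASV45, ASV48, ASV49, ASV5, ASV50, ASV6, ASV60, ASV62, ASV68

Tracing ASV48: it sits inside ((ASV28,(ASV6,ASV30)),ASV48).
Tracing ASV43: it sits inside (ASV43,((ASV20,((ASV5,ASV45),ASV2)),((ASV28,(ASV6,ASV30)),ASV48))).
Tracing ASV44: it sits inside (ASV44,ASV49).
The smallest clade enclosing all 3 is the whole tree (their MRCA is the root), so the answer is all 19 tips in alphabetical order.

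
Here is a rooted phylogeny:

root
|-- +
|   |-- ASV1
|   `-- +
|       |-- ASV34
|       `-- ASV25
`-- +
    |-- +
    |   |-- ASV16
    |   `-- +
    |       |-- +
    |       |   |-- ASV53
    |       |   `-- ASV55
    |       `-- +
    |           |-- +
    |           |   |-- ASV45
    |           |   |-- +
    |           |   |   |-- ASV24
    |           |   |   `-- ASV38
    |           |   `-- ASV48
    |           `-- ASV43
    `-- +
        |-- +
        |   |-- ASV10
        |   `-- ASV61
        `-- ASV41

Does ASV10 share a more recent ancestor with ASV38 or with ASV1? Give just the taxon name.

The MRCA of ASV10 and ASV38 subtends ((ASV16,((ASV53,ASV55),((ASV45,(ASV24,ASV38),ASV48),ASV43))),((ASV10,ASV61),ASV41)) (11 taxa).
The MRCA of ASV10 and ASV1 is the root, subtending the entire tree (14 taxa).
The first is nested inside the second, so ASV10 shares a more recent common ancestor with ASV38.

ASV38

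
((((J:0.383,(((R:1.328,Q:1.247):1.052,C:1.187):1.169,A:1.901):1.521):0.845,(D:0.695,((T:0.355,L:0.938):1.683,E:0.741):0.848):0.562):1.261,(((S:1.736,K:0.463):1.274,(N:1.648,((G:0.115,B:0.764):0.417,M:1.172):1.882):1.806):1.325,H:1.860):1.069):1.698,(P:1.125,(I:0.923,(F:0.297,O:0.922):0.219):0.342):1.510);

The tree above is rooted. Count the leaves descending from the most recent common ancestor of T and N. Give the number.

The MRCA of T and N is the node subtending (((J,(((R,Q),C),A)),(D,((T,L),E))),(((S,K),(N,((G,B),M))),H)).
That clade contains 16 terminal taxa: A, B, C, D, E, G, H, J, K, L, M, N, Q, R, S, T.

16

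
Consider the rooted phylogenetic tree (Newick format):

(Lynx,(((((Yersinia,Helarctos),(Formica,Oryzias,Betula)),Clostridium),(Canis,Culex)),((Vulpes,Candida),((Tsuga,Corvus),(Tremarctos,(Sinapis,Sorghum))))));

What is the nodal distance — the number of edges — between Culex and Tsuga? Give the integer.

The MRCA of Culex and Tsuga is the node subtending (((((Yersinia,Helarctos),(Formica,Oryzias,Betula)),Clostridium),(Canis,Culex)),((Vulpes,Candida),((Tsuga,Corvus),(Tremarctos,(Sinapis,Sorghum))))).
From Culex up to that node: 3 branches. From Tsuga up to the same node: 4 branches. Total: 3 + 4 = 7.

7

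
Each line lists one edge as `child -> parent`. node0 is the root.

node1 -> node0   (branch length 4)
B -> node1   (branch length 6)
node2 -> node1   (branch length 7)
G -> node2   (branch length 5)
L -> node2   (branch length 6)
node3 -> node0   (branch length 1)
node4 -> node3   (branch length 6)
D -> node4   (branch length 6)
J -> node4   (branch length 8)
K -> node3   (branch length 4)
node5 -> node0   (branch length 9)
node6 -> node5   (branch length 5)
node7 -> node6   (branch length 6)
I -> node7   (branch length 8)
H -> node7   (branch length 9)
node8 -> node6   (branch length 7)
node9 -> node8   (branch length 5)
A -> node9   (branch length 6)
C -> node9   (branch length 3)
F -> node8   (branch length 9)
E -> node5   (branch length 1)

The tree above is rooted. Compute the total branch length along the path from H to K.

The path runs H → … → MRCA → … → K; the MRCA is the root of the tree.
Branch lengths along that path: 9 + 6 + 5 + 9 + 1 + 4 = 34.

34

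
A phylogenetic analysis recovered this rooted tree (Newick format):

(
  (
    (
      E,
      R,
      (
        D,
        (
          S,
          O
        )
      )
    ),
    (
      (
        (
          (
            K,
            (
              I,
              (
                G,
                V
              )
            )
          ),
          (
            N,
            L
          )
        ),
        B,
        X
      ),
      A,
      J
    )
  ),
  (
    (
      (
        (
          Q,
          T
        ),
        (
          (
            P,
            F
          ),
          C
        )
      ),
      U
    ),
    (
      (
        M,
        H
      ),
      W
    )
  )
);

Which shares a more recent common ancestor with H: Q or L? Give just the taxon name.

Q

The MRCA of H and Q subtends ((((Q,T),((P,F),C)),U),((M,H),W)) (9 taxa).
The MRCA of H and L is the root, subtending the entire tree (24 taxa).
The first is nested inside the second, so H shares a more recent common ancestor with Q.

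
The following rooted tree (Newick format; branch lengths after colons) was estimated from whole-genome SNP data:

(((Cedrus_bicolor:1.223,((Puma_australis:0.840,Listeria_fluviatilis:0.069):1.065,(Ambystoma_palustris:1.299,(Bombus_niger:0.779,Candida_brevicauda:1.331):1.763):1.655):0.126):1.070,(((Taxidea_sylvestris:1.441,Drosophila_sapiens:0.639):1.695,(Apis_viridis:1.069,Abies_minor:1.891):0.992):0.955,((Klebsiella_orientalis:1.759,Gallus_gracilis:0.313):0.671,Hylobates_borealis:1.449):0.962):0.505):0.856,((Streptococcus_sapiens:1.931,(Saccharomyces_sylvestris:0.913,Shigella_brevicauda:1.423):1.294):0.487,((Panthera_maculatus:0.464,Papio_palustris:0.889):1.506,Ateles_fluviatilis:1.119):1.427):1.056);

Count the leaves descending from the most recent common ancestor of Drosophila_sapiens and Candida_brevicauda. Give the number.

The MRCA of Drosophila_sapiens and Candida_brevicauda is the node subtending ((Cedrus_bicolor,((Puma_australis,Listeria_fluviatilis),(Ambystoma_palustris,(Bombus_niger,Candida_brevicauda)))),(((Taxidea_sylvestris,Drosophila_sapiens),(Apis_viridis,Abies_minor)),((Klebsiella_orientalis,Gallus_gracilis),Hylobates_borealis))).
That clade contains 13 terminal taxa: Abies_minor, Ambystoma_palustris, Apis_viridis, Bombus_niger, Candida_brevicauda, Cedrus_bicolor, Drosophila_sapiens, Gallus_gracilis, Hylobates_borealis, Klebsiella_orientalis, Listeria_fluviatilis, Puma_australis, Taxidea_sylvestris.

13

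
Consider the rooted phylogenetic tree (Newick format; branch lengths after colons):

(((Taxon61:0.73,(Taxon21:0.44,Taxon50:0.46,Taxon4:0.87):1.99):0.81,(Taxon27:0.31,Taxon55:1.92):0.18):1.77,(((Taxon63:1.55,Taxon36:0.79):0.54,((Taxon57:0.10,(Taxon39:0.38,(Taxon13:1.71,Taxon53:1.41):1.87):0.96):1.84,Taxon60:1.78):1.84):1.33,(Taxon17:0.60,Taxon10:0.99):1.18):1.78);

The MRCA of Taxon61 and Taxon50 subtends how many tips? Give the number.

The MRCA of Taxon61 and Taxon50 is the node subtending (Taxon61,(Taxon21,Taxon50,Taxon4)).
That clade contains 4 terminal taxa: Taxon21, Taxon4, Taxon50, Taxon61.

4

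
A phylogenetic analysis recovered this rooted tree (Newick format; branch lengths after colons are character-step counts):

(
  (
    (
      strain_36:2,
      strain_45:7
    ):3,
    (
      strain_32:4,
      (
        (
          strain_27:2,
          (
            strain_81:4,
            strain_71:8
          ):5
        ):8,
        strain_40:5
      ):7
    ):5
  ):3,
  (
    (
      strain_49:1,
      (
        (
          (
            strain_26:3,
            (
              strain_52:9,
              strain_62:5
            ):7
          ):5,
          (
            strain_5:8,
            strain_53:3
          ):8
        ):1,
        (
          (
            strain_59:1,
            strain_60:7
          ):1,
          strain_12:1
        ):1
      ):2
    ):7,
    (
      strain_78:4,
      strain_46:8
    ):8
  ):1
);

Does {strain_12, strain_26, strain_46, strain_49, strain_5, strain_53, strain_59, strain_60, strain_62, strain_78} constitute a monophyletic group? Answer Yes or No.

The MRCA of the listed taxa subtends ((strain_49,(((strain_26,(strain_52,strain_62)),(strain_5,strain_53)),((strain_59,strain_60),strain_12))),(strain_78,strain_46)).
That clade also contains strain_52, which is not in the proposed group, so the group is not monophyletic.

No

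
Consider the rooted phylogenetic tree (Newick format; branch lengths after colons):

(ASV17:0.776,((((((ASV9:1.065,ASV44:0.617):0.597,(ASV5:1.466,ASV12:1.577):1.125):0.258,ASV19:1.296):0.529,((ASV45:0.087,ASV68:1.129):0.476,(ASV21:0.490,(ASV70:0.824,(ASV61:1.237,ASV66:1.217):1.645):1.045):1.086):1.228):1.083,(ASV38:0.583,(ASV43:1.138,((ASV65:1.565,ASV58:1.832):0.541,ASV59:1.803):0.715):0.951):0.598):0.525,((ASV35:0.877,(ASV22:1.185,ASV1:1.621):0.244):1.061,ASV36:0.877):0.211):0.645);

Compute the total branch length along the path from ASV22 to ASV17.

The path runs ASV22 → … → MRCA → … → ASV17; the MRCA is the root of the tree.
Branch lengths along that path: 1.185 + 0.244 + 1.061 + 0.211 + 0.645 + 0.776 = 4.122.

4.122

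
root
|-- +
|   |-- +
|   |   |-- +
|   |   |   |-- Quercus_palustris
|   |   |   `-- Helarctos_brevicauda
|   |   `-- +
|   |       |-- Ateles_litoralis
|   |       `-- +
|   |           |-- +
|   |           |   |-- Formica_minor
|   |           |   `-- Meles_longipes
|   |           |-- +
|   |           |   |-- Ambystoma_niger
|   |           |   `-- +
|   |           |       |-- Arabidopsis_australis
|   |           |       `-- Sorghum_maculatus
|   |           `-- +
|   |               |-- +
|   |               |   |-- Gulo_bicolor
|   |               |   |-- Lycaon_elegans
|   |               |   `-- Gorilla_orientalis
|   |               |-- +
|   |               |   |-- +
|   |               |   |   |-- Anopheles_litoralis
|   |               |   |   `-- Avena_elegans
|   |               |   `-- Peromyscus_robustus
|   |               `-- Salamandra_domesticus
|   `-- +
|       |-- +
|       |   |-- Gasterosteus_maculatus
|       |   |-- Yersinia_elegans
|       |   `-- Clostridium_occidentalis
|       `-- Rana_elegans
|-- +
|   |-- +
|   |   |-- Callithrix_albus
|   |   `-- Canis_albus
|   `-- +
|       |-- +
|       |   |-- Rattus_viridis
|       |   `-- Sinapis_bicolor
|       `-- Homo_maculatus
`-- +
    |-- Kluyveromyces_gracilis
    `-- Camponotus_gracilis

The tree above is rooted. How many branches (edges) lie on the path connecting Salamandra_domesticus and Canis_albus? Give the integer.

9

The MRCA of Salamandra_domesticus and Canis_albus is the root of the tree.
From Salamandra_domesticus up to that node: 6 branches. From Canis_albus up to the same node: 3 branches. Total: 6 + 3 = 9.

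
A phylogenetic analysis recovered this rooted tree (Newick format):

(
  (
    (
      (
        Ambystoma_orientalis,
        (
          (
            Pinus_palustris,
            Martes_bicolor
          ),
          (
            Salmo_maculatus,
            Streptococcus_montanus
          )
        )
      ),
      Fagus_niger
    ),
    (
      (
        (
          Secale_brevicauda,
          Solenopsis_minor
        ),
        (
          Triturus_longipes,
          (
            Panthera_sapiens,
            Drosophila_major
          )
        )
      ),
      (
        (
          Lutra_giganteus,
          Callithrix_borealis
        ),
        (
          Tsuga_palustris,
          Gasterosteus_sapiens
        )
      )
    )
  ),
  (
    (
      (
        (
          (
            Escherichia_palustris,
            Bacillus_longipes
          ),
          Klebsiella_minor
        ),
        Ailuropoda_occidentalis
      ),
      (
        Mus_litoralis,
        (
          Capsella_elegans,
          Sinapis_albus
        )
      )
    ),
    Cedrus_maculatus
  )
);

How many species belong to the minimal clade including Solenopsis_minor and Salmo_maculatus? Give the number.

15

The MRCA of Solenopsis_minor and Salmo_maculatus is the node subtending (((Ambystoma_orientalis,((Pinus_palustris,Martes_bicolor),(Salmo_maculatus,Streptococcus_montanus))),Fagus_niger),(((Secale_brevicauda,Solenopsis_minor),(Triturus_longipes,(Panthera_sapiens,Drosophila_major))),((Lutra_giganteus,Callithrix_borealis),(Tsuga_palustris,Gasterosteus_sapiens)))).
That clade contains 15 terminal taxa: Ambystoma_orientalis, Callithrix_borealis, Drosophila_major, Fagus_niger, Gasterosteus_sapiens, Lutra_giganteus, Martes_bicolor, Panthera_sapiens, Pinus_palustris, Salmo_maculatus, Secale_brevicauda, Solenopsis_minor, Streptococcus_montanus, Triturus_longipes, Tsuga_palustris.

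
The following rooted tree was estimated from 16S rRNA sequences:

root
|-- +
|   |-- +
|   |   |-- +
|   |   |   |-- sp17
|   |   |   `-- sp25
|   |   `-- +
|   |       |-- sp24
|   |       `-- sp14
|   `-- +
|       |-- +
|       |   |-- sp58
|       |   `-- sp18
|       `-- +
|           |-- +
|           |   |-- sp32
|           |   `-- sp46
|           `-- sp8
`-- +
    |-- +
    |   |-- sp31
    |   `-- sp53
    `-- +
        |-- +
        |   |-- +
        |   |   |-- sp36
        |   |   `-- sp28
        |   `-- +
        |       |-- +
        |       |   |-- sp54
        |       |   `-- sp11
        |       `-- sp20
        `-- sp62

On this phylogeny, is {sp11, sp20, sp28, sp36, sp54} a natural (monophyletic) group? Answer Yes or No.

Yes

The most recent common ancestor of these taxa subtends ((sp36,sp28),((sp54,sp11),sp20)).
That clade has exactly 5 tips — every listed taxon and nothing else — so the group is monophyletic.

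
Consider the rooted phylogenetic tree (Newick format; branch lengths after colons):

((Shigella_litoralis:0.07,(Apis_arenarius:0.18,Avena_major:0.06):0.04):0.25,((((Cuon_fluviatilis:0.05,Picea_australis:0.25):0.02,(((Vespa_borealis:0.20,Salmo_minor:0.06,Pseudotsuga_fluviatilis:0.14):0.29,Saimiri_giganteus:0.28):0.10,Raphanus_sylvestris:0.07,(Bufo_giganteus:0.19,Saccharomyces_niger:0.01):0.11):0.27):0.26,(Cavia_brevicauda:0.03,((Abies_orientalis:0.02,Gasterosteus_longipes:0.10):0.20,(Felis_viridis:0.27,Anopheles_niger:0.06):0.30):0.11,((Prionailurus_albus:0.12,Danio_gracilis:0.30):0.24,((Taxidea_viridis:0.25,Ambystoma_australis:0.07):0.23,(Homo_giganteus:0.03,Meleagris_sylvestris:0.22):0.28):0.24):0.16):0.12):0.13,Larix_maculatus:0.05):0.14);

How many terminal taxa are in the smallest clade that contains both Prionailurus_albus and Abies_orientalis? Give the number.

The MRCA of Prionailurus_albus and Abies_orientalis is the node subtending (Cavia_brevicauda,((Abies_orientalis,Gasterosteus_longipes),(Felis_viridis,Anopheles_niger)),((Prionailurus_albus,Danio_gracilis),((Taxidea_viridis,Ambystoma_australis),(Homo_giganteus,Meleagris_sylvestris)))).
That clade contains 11 terminal taxa: Abies_orientalis, Ambystoma_australis, Anopheles_niger, Cavia_brevicauda, Danio_gracilis, Felis_viridis, Gasterosteus_longipes, Homo_giganteus, Meleagris_sylvestris, Prionailurus_albus, Taxidea_viridis.

11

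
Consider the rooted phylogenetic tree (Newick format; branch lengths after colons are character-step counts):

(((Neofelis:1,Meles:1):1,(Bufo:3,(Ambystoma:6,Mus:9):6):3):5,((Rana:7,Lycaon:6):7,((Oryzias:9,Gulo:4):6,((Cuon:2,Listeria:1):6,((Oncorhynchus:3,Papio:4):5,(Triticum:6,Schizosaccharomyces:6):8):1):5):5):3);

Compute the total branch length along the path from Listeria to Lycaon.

The path runs Listeria → … → MRCA → … → Lycaon; the MRCA is the node subtending ((Rana,Lycaon),((Oryzias,Gulo),((Cuon,Listeria),((Oncorhynchus,Papio),(Triticum,Schizosaccharomyces))))).
Branch lengths along that path: 1 + 6 + 5 + 5 + 7 + 6 = 30.

30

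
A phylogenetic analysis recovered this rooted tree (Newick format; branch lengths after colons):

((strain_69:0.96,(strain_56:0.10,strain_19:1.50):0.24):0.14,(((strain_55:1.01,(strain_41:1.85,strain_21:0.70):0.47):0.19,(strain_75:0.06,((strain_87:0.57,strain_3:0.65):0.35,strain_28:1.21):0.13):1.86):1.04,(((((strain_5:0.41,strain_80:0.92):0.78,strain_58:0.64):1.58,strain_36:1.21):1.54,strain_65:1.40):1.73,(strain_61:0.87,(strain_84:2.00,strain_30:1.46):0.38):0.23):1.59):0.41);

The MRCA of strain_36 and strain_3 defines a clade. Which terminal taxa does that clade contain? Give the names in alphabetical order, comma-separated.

strain_21, strain_28, strain_3, strain_30, strain_36, strain_41, strain_5, strain_55, strain_58, strain_61, strain_65, strain_75, strain_80, strain_84, strain_87

Tracing strain_36: it sits inside (((strain_5,strain_80),strain_58),strain_36).
Tracing strain_3: it sits inside (strain_87,strain_3).
The smallest clade enclosing both is (((strain_55,(strain_41,strain_21)),(strain_75,((strain_87,strain_3),strain_28))),(((((strain_5,strain_80),strain_58),strain_36),strain_65),(strain_61,(strain_84,strain_30)))); the answer is its 15 terminal taxa in alphabetical order.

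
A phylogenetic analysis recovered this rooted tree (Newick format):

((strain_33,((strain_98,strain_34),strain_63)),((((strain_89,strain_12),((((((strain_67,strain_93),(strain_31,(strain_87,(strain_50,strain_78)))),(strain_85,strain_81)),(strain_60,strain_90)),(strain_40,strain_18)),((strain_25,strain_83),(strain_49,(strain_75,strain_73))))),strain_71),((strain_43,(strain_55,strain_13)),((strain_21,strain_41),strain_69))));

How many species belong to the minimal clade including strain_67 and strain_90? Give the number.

10

The MRCA of strain_67 and strain_90 is the node subtending ((((strain_67,strain_93),(strain_31,(strain_87,(strain_50,strain_78)))),(strain_85,strain_81)),(strain_60,strain_90)).
That clade contains 10 terminal taxa: strain_31, strain_50, strain_60, strain_67, strain_78, strain_81, strain_85, strain_87, strain_90, strain_93.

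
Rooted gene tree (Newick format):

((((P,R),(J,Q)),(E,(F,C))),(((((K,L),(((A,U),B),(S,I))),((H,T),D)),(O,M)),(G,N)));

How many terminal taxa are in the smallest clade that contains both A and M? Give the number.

12

The MRCA of A and M is the node subtending ((((K,L),(((A,U),B),(S,I))),((H,T),D)),(O,M)).
That clade contains 12 terminal taxa: A, B, D, H, I, K, L, M, O, S, T, U.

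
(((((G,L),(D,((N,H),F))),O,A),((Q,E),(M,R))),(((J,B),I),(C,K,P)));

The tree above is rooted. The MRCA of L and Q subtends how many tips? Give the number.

The MRCA of L and Q is the node subtending ((((G,L),(D,((N,H),F))),O,A),((Q,E),(M,R))).
That clade contains 12 terminal taxa: A, D, E, F, G, H, L, M, N, O, Q, R.

12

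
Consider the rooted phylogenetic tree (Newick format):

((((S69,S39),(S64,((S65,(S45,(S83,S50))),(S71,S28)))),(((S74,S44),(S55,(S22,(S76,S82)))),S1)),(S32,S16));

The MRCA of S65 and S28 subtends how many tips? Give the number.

The MRCA of S65 and S28 is the node subtending ((S65,(S45,(S83,S50))),(S71,S28)).
That clade contains 6 terminal taxa: S28, S45, S50, S65, S71, S83.

6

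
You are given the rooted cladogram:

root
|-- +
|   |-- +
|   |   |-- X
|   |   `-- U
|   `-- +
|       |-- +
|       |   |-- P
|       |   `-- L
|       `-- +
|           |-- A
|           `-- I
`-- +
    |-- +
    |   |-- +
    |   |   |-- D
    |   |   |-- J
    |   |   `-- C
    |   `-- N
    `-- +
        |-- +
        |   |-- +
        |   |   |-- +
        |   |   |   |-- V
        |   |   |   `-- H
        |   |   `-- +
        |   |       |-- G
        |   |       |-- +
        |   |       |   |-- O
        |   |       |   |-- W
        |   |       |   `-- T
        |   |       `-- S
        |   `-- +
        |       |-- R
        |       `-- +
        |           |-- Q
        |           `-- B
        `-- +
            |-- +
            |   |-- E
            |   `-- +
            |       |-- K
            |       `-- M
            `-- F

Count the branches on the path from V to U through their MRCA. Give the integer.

9

The MRCA of V and U is the root of the tree.
From V up to that node: 6 branches. From U up to the same node: 3 branches. Total: 6 + 3 = 9.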